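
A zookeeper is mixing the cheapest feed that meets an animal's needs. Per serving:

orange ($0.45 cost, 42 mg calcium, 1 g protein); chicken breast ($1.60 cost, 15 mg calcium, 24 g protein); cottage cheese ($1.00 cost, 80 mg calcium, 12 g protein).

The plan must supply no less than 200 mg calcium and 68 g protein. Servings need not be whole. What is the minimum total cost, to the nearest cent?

$4.97

orange only: max(200/42, 68/1) = 68 servings → $30.60.
chicken breast only: max(200/15, 68/24) = 13.33 servings → $21.33.
cottage cheese only: max(200/80, 68/12) = 5.667 servings → $5.67.
orange + chicken breast with both tight: 3.807 servings and 2.675 servings → $5.99.
orange + cottage cheese with both targets exact would need a negative amount; discard.
chicken breast + cottage cheese with both tight: 1.747 servings and 2.172 servings → $4.97.
The minimum over all feasible corners is $4.97.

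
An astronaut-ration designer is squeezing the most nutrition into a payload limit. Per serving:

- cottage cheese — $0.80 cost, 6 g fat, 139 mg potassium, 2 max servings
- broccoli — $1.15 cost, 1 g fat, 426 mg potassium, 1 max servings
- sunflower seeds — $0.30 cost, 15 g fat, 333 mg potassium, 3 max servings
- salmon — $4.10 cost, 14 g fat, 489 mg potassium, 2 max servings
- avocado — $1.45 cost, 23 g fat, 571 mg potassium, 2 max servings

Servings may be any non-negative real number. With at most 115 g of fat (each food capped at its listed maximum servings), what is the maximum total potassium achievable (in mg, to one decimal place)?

3445.6 mg

Potassium per g fat: broccoli 426, salmon 34.93, avocado 24.83, cottage cheese 23.17, sunflower seeds 22.2.
Take 1 serving of broccoli: uses 1 g fat, +426.0 mg potassium (running total 426.0 mg).
Take 2 servings of salmon: uses 28 g fat, +978.0 mg potassium (running total 1404.0 mg).
Take 2 servings of avocado: uses 46 g fat, +1142.0 mg potassium (running total 2546.0 mg).
Take 2 servings of cottage cheese: uses 12 g fat, +278.0 mg potassium (running total 2824.0 mg).
Take 1.867 servings of sunflower seeds: uses 28 g fat, +621.6 mg potassium (running total 3445.6 mg).
Greedy by best ratio exhausts the fat allowance optimally: 3445.6 mg.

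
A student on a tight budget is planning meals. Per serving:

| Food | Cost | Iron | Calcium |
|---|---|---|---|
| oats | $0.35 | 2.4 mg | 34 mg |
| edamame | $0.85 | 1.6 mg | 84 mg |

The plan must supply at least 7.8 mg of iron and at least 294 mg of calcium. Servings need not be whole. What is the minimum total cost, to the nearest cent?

$2.98

With two linear requirements the optimum uses one or two foods; enumerate the corners.
oats only: max(7.8/2.4, 294/34) = 8.647 servings → $3.03.
edamame only: max(7.8/1.6, 294/84) = 4.875 servings → $4.14.
oats + edamame with both tight: 1.255 servings and 2.992 servings → $2.98.
The minimum over all feasible corners is $2.98.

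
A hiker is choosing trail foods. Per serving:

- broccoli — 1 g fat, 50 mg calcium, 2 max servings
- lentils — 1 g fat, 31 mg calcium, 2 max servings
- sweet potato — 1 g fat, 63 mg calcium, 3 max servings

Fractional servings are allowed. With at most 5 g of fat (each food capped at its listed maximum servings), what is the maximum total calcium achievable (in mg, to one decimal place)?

Calcium per g fat: sweet potato 63, broccoli 50, lentils 31.
Take 3 servings of sweet potato: uses 3 g fat, +189.0 mg calcium (running total 189.0 mg).
Take 2 servings of broccoli: uses 2 g fat, +100.0 mg calcium (running total 289.0 mg).
Greedy by best ratio exhausts the fat allowance optimally: 289.0 mg.

289.0 mg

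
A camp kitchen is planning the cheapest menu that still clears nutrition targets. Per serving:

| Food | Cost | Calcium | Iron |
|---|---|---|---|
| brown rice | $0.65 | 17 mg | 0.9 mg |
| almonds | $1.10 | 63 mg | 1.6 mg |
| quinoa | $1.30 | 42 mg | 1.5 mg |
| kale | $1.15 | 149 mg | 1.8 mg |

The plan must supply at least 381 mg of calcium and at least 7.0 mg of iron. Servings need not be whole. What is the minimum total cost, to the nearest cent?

$4.47

An LP optimum is at a vertex; with two nutrient constraints at most two foods are used. Check each candidate.
brown rice only: max(381/17, 7.0/0.9) = 22.41 servings → $14.57.
almonds only: max(381/63, 7.0/1.6) = 6.048 servings → $6.65.
quinoa only: max(381/42, 7.0/1.5) = 9.071 servings → $11.79.
kale only: max(381/149, 7.0/1.8) = 3.889 servings → $4.47.
brown rice + almonds with both targets exact would need a negative amount; discard.
brown rice + quinoa with both targets exact would need a negative amount; discard.
brown rice + kale with both tight: 3.451 servings and 2.163 servings → $4.73.
almonds + quinoa with both targets exact would need a negative amount; discard.
almonds + kale with both tight: 2.858 servings and 1.349 servings → $4.69.
quinoa + kale with both tight: 2.415 servings and 1.876 servings → $5.30.
So the least-cost plan costs $4.47.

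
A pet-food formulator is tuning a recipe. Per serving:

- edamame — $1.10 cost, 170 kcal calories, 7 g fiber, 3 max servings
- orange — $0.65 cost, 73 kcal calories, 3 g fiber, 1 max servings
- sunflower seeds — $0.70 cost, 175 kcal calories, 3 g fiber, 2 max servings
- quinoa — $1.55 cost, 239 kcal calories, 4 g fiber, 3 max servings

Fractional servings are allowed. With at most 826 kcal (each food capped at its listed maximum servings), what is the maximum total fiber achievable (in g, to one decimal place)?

Fiber per kcal: edamame 0.04118, orange 0.0411, sunflower seeds 0.01714, quinoa 0.01674.
Take 3 servings of edamame: uses 510 kcal, +21.0 g fiber (running total 21.0 g).
Take 1 serving of orange: uses 73 kcal, +3.0 g fiber (running total 24.0 g).
Take 1.389 servings of sunflower seeds: uses 243 kcal, +4.2 g fiber (running total 28.2 g).
Greedy by best ratio exhausts the calories allowance optimally: 28.2 g.

28.2 g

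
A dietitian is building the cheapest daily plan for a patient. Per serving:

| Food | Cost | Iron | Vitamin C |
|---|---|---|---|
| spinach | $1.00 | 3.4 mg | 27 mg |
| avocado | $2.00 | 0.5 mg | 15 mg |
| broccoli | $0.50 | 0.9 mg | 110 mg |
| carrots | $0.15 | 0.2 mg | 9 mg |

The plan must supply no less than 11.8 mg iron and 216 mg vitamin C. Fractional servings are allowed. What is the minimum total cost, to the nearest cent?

Compare the cost at each extreme point of the feasible region.
spinach only: max(11.8/3.4, 216/27) = 8 servings → $8.00.
avocado only: max(11.8/0.5, 216/15) = 23.6 servings → $47.20.
broccoli only: max(11.8/0.9, 216/110) = 13.11 servings → $6.56.
carrots only: max(11.8/0.2, 216/9) = 59 servings → $8.85.
spinach + avocado with both tight: 1.84 servings and 11.09 servings → $24.02.
spinach + broccoli with both tight: 3.156 servings and 1.189 servings → $3.75.
spinach + carrots with both tight: 2.5 servings and 16.5 servings → $4.97.
avocado + broccoli: the both-tight solution has a negative serving — not a feasible corner.
avocado + carrots with both targets exact would need a negative amount; discard.
broccoli + carrots: the both-tight solution has a negative serving — not a feasible corner.
The minimum over all feasible corners is $3.75.

$3.75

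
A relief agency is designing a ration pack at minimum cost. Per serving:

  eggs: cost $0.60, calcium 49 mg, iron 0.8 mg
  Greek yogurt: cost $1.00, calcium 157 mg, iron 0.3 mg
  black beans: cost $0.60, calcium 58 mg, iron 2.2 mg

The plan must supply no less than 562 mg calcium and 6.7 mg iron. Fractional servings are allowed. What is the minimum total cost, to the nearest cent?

Check every corner: each single food scaled to meet both minima, and each pair solved so both constraints bind.
eggs only: max(562/49, 6.7/0.8) = 11.47 servings → $6.88.
Greek yogurt only: max(562/157, 6.7/0.3) = 22.33 servings → $22.33.
black beans only: max(562/58, 6.7/2.2) = 9.69 servings → $5.81.
eggs + Greek yogurt with both tight: 7.965 servings and 1.094 servings → $5.87.
eggs + black beans: the both-tight solution has a negative serving — not a feasible corner.
Greek yogurt + black beans with both tight: 2.585 servings and 2.693 servings → $4.20.
The minimum over all feasible corners is $4.20.

$4.20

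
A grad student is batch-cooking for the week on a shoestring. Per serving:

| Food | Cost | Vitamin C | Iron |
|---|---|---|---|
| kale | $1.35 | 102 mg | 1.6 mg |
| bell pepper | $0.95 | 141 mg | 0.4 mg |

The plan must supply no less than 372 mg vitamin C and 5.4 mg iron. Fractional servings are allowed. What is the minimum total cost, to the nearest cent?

$4.70

For a min-cost LP with two ≥-constraints, a basic feasible solution has at most two positive variables.
kale only: max(372/102, 5.4/1.6) = 3.647 servings → $4.92.
bell pepper only: max(372/141, 5.4/0.4) = 13.5 servings → $12.82.
kale + bell pepper with both tight: 3.315 servings and 0.2403 servings → $4.70.
So the least-cost plan costs $4.70.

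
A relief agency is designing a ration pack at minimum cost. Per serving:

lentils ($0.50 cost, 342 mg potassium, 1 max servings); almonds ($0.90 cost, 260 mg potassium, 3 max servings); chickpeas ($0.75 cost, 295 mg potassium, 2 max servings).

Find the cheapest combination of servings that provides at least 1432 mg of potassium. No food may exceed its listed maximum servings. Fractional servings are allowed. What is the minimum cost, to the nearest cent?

Cost per mg of potassium: lentils $0.0015, chickpeas $0.0025, almonds $0.0035.
Take 1 serving of lentils: +342.0 mg potassium for $0.50 (total $0.50, still need 1090.0 mg).
Take 2 servings of chickpeas: +590.0 mg potassium for $1.50 (total $2.00, still need 500.0 mg).
Take 1.923 servings of almonds: +500.0 mg potassium for $1.73 (total $3.73, still need 0.0 mg).
Filling from the cheapest source first is optimal under one linear minimum: $3.73.

$3.73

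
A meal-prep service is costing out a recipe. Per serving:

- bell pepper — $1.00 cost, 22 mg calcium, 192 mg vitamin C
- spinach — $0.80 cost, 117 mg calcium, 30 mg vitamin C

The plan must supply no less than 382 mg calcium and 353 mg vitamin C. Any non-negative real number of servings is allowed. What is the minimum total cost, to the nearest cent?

This is a tiny linear program; its minimum lies at a vertex of the feasible set. List the vertices and price them.
bell pepper only: max(382/22, 353/192) = 17.36 servings → $17.36.
spinach only: max(382/117, 353/30) = 11.77 servings → $9.41.
bell pepper + spinach with both tight: 1.369 servings and 3.008 servings → $3.77.
Cheapest feasible corner: $3.77.

$3.77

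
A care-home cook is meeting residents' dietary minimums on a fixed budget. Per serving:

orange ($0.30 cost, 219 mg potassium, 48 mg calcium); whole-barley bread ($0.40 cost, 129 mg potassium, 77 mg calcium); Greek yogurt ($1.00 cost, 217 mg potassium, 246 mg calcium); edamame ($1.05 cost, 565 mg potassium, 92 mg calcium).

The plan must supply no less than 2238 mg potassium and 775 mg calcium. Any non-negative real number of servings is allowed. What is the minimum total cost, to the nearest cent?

$4.07

At the optimum either one food covers both requirements or two foods hit both targets exactly; no other combination can be cheaper.
orange only: max(2238/219, 775/48) = 16.15 servings → $4.84.
whole-barley bread only: max(2238/129, 775/77) = 17.35 servings → $6.94.
Greek yogurt only: max(2238/217, 775/246) = 10.31 servings → $10.31.
edamame only: max(2238/565, 775/92) = 8.424 servings → $8.85.
orange + whole-barley bread with both tight: 6.78 servings and 5.838 servings → $4.37.
orange + Greek yogurt with both tight: 8.799 servings and 1.434 servings → $4.07.
orange + edamame with both targets exact would need a negative amount; discard.
whole-barley bread + Greek yogurt: intersection lies outside the first quadrant.
whole-barley bread + edamame with both tight: 7.333 servings and 2.287 servings → $5.33.
Greek yogurt + edamame with both tight: 1.949 servings and 3.213 servings → $5.32.
The minimum over all feasible corners is $4.07.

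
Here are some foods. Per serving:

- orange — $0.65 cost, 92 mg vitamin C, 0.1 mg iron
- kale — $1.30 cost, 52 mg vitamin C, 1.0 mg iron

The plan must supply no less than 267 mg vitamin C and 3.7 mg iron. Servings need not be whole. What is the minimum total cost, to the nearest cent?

$5.26

Two binding constraints pin down two serving amounts, so the optimal mix uses at most two foods. The candidates are each food alone (scaled to the tighter of vitamin C/iron) and each pair with both constraints tight.
orange only: max(267/92, 3.7/0.1) = 37 servings → $24.05.
kale only: max(267/52, 3.7/1.0) = 5.135 servings → $6.67.
orange + kale with both tight: 0.8594 servings and 3.614 servings → $5.26.
The minimum over all feasible corners is $5.26.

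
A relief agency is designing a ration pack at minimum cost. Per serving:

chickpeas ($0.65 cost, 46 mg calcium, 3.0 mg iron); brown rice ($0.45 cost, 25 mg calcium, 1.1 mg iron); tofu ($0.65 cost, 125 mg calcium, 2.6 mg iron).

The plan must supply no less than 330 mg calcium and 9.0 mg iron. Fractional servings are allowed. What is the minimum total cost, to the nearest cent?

$2.15

Compare the cost at each extreme point of the feasible region.
chickpeas only: max(330/46, 9.0/3.0) = 7.174 servings → $4.66.
brown rice only: max(330/25, 9.0/1.1) = 13.2 servings → $5.94.
tofu only: max(330/125, 9.0/2.6) = 3.462 servings → $2.25.
chickpeas + brown rice with both targets exact would need a negative amount; discard.
chickpeas + tofu with both tight: 1.045 servings and 2.255 servings → $2.15.
brown rice + tofu with both tight: 3.683 servings and 1.903 servings → $2.89.
Cheapest feasible corner: $2.15.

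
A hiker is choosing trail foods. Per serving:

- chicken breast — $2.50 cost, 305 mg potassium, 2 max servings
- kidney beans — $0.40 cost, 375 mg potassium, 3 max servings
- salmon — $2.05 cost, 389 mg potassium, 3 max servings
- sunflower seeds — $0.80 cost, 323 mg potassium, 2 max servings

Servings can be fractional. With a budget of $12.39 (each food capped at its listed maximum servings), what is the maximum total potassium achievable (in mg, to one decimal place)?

Potassium per dollar: kidney beans 937.5, sunflower seeds 403.8, salmon 189.8, chicken breast 122.
Take 3 servings of kidney beans: spends $1.20, +1125.0 mg potassium (running total 1125.0 mg).
Take 2 servings of sunflower seeds: spends $1.60, +646.0 mg potassium (running total 1771.0 mg).
Take 3 servings of salmon: spends $6.15, +1167.0 mg potassium (running total 2938.0 mg).
Take 1.376 servings of chicken breast: spends $3.44, +419.7 mg potassium (running total 3357.7 mg).
Greedy by best ratio exhausts the cost allowance optimally: 3357.7 mg.

3357.7 mg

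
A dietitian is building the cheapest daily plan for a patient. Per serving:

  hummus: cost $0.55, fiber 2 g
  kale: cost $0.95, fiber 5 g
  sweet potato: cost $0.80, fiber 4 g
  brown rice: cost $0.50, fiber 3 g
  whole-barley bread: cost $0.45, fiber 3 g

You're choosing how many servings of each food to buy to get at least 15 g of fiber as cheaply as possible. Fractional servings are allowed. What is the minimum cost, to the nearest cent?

Cost per g of fiber: whole-barley bread $0.1500, brown rice $0.1667, kale $0.1900, sweet potato $0.2000, hummus $0.2750.
With no serving limits, use only whole-barley bread: 15 g / 3 g = 5 servings × $0.45 = $2.25.

$2.25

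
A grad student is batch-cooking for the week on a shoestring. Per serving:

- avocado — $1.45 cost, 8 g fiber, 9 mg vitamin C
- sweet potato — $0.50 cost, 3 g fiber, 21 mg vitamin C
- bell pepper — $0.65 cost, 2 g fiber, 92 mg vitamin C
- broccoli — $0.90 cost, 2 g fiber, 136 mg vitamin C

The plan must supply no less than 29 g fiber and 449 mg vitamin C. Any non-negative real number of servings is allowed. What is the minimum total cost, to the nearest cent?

$5.83

avocado only: max(29/8, 449/9) = 49.89 servings → $72.34.
sweet potato only: max(29/3, 449/21) = 21.38 servings → $10.69.
bell pepper only: max(29/2, 449/92) = 14.5 servings → $9.43.
broccoli only: max(29/2, 449/136) = 14.5 servings → $13.05.
avocado + sweet potato: intersection lies outside the first quadrant.
avocado + bell pepper with both tight: 2.465 servings and 4.639 servings → $6.59.
avocado + broccoli with both tight: 2.847 servings and 3.113 servings → $6.93.
sweet potato + bell pepper with both tight: 7.564 servings and 3.154 servings → $5.83.
sweet potato + broccoli with both tight: 8.322 servings and 2.016 servings → $5.98.
bell pepper + broccoli with both targets exact would need a negative amount; discard.
So the least-cost plan costs $5.83.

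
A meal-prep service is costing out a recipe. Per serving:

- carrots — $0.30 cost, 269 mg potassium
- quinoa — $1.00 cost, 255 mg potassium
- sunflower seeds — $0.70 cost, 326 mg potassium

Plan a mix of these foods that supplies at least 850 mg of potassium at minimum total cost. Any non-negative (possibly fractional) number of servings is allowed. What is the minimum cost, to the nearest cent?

$0.95

Cost per mg of potassium: carrots $0.0011, sunflower seeds $0.0021, quinoa $0.0039.
With no serving limits, use only carrots: 850 mg / 269 mg = 3.16 servings × $0.30 = $0.95.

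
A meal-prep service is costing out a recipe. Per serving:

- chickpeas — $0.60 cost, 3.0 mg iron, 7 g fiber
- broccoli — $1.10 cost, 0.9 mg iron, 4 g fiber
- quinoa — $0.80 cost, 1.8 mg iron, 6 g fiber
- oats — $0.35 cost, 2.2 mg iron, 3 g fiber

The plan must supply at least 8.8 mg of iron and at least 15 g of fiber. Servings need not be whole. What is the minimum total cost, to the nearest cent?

$1.53

An LP optimum is at a vertex; with two nutrient constraints at most two foods are used. Check each candidate.
chickpeas only: max(8.8/3.0, 15/7) = 2.933 servings → $1.76.
broccoli only: max(8.8/0.9, 15/4) = 9.778 servings → $10.76.
quinoa only: max(8.8/1.8, 15/6) = 4.889 servings → $3.91.
oats only: max(8.8/2.2, 15/3) = 5 servings → $1.75.
chickpeas + broccoli: intersection lies outside the first quadrant.
chickpeas + quinoa: the both-tight solution has a negative serving — not a feasible corner.
chickpeas + oats with both tight: 1.031 servings and 2.594 servings → $1.53.
broccoli + quinoa: the both-tight solution has a negative serving — not a feasible corner.
broccoli + oats with both tight: 1.082 servings and 3.557 servings → $2.44.
quinoa + oats with both tight: 0.8462 servings and 3.308 servings → $1.83.
The minimum over all feasible corners is $1.53.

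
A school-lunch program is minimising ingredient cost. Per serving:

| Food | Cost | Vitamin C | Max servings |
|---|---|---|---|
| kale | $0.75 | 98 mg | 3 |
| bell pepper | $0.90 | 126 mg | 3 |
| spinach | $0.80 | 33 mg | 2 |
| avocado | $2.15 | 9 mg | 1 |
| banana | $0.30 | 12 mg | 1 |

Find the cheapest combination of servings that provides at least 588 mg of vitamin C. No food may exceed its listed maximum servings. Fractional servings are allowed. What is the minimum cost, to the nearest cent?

$4.31

Cost per mg of vitamin C: bell pepper $0.0071, kale $0.0077, spinach $0.0242, banana $0.0250, avocado $0.2389.
Take 3 servings of bell pepper: +378.0 mg vitamin C for $2.70 (total $2.70, still need 210.0 mg).
Take 2.143 servings of kale: +210.0 mg vitamin C for $1.61 (total $4.31, still need 0.0 mg).
Greedy by cheapest-per-mg is optimal for a single linear constraint, so the minimum cost is $4.31.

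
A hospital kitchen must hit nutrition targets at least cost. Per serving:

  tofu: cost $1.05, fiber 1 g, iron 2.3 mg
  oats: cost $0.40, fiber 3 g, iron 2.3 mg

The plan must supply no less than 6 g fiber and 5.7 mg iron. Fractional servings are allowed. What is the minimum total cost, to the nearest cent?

$0.99

Minimising a linear cost over {fiber ≥ 6, iron ≥ 5.7, servings ≥ 0} — the optimum is at a vertex, using one or two foods.
tofu only: max(6/1, 5.7/2.3) = 6 servings → $6.30.
oats only: max(6/3, 5.7/2.3) = 2.478 servings → $0.99.
tofu + oats with both tight: 0.7174 servings and 1.761 servings → $1.46.
Cheapest feasible corner: $0.99.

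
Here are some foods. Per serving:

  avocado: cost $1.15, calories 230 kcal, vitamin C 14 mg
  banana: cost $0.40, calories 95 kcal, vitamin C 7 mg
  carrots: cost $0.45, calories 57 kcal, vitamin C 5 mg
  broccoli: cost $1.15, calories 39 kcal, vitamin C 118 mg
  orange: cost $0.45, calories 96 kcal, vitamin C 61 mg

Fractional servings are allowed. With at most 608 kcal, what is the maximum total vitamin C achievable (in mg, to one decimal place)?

Vitamin C per kcal: broccoli 3.026, orange 0.6354, carrots 0.08772, banana 0.07368, avocado 0.06087.
With no serving limits, spend the whole calories allowance on broccoli: 608 kcal / 39 kcal × 118 mg = 1839.6 mg.

1839.6 mg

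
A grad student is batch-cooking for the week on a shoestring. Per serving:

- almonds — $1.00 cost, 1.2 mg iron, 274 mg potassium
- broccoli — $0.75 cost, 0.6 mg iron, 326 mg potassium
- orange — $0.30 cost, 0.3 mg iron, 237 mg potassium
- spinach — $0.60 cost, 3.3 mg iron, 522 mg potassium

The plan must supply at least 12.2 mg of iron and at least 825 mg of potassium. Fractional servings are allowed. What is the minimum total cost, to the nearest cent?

A basic optimal solution has at most two foods positive. Try each food alone and each pair with both targets met exactly.
almonds only: max(12.2/1.2, 825/274) = 10.17 servings → $10.17.
broccoli only: max(12.2/0.6, 825/326) = 20.33 servings → $15.25.
orange only: max(12.2/0.3, 825/237) = 40.67 servings → $12.20.
spinach only: max(12.2/3.3, 825/522) = 3.697 servings → $2.22.
almonds + broccoli: the both-tight solution has a negative serving — not a feasible corner.
almonds + orange with both targets exact would need a negative amount; discard.
almonds + spinach: the both-tight solution has a negative serving — not a feasible corner.
broccoli + orange with both targets exact would need a negative amount; discard.
broccoli + spinach: intersection lies outside the first quadrant.
orange + spinach with both targets exact would need a negative amount; discard.
So the least-cost plan costs $2.22.

$2.22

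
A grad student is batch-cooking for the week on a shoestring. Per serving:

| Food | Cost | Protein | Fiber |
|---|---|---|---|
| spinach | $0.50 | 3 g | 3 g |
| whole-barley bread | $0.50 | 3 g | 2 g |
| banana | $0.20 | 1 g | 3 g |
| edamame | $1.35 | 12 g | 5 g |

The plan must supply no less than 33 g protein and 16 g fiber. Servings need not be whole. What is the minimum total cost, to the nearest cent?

$3.79

Compare the cost at each extreme point of the feasible region.
spinach only: max(33/3, 16/3) = 11 servings → $5.50.
whole-barley bread only: max(33/3, 16/2) = 11 servings → $5.50.
banana only: max(33/1, 16/3) = 33 servings → $6.60.
edamame only: max(33/12, 16/5) = 3.2 servings → $4.32.
spinach + whole-barley bread: the both-tight solution has a negative serving — not a feasible corner.
spinach + banana with both targets exact would need a negative amount; discard.
spinach + edamame with both tight: 1.286 servings and 2.429 servings → $3.92.
whole-barley bread + banana: the both-tight solution has a negative serving — not a feasible corner.
whole-barley bread + edamame with both tight: 3 servings and 2 servings → $4.20.
banana + edamame with both tight: 0.871 servings and 2.677 servings → $3.79.
The minimum over all feasible corners is $3.79.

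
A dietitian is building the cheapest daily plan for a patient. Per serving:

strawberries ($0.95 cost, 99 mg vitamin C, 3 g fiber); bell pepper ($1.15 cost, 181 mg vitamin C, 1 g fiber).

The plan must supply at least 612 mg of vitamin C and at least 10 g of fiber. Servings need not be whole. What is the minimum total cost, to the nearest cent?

Two binding constraints pin down two serving amounts, so the optimal mix uses at most two foods. The candidates are each food alone (scaled to the tighter of vitamin C/fiber) and each pair with both constraints tight.
strawberries only: max(612/99, 10/3) = 6.182 servings → $5.87.
bell pepper only: max(612/181, 10/1) = 10 servings → $11.50.
strawberries + bell pepper with both tight: 2.698 servings and 1.905 servings → $4.75.
The minimum over all feasible corners is $4.75.

$4.75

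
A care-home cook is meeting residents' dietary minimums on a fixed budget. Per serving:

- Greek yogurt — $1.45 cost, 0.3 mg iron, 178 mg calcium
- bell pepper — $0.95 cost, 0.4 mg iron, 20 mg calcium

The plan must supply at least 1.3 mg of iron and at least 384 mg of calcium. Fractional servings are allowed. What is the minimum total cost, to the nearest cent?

$4.53

Greek yogurt only: max(1.3/0.3, 384/178) = 4.333 servings → $6.28.
bell pepper only: max(1.3/0.4, 384/20) = 19.2 servings → $18.24.
Greek yogurt + bell pepper with both tight: 1.957 servings and 1.782 servings → $4.53.
So the least-cost plan costs $4.53.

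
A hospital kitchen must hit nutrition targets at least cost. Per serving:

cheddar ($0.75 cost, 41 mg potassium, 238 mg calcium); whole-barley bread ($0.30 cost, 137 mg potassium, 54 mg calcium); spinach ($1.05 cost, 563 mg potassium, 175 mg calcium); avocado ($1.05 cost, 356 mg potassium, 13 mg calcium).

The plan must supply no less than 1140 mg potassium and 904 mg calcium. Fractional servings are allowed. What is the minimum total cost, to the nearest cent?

cheddar only: max(1140/41, 904/238) = 27.8 servings → $20.85.
whole-barley bread only: max(1140/137, 904/54) = 16.74 servings → $5.02.
spinach only: max(1140/563, 904/175) = 5.166 servings → $5.42.
avocado only: max(1140/356, 904/13) = 69.54 servings → $73.02.
cheddar + whole-barley bread with both tight: 2.049 servings and 7.708 servings → $3.85.
cheddar + spinach with both tight: 2.44 servings and 1.847 servings → $3.77.
cheddar + avocado with both tight: 3.646 servings and 2.782 servings → $5.66.
whole-barley bread + spinach: intersection lies outside the first quadrant.
whole-barley bread + avocado with both targets exact would need a negative amount; discard.
spinach + avocado: intersection lies outside the first quadrant.
So the least-cost plan costs $3.77.

$3.77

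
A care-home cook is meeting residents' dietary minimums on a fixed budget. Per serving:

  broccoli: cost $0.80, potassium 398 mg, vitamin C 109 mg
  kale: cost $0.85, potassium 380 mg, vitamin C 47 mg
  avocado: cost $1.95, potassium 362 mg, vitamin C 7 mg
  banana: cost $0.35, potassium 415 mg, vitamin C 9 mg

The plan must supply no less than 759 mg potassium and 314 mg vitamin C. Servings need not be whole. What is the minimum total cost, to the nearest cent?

$2.30

A basic optimal solution has at most two foods positive. Try each food alone and each pair with both targets met exactly.
broccoli only: max(759/398, 314/109) = 2.881 servings → $2.30.
kale only: max(759/380, 314/47) = 6.681 servings → $5.68.
avocado only: max(759/362, 314/7) = 44.86 servings → $87.47.
banana only: max(759/415, 314/9) = 34.89 servings → $12.21.
broccoli + kale: the both-tight solution has a negative serving — not a feasible corner.
broccoli + avocado: the both-tight solution has a negative serving — not a feasible corner.
broccoli + banana with both targets exact would need a negative amount; discard.
kale + avocado with both targets exact would need a negative amount; discard.
kale + banana: intersection lies outside the first quadrant.
avocado + banana: intersection lies outside the first quadrant.
Cheapest feasible corner: $2.30.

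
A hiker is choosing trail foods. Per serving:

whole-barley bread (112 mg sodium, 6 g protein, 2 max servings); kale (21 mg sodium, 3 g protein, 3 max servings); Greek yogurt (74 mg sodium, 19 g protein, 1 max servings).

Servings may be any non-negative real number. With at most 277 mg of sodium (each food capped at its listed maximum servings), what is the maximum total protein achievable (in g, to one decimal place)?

Protein per mg sodium: Greek yogurt 0.2568, kale 0.1429, whole-barley bread 0.05357.
Take 1 serving of Greek yogurt: uses 74 mg sodium, +19.0 g protein (running total 19.0 g).
Take 3 servings of kale: uses 63 mg sodium, +9.0 g protein (running total 28.0 g).
Take 1.25 servings of whole-barley bread: uses 140 mg sodium, +7.5 g protein (running total 35.5 g).
Filling greedily by protein-per-mg sodium is optimal for one linear limit, giving 35.5 g.

35.5 g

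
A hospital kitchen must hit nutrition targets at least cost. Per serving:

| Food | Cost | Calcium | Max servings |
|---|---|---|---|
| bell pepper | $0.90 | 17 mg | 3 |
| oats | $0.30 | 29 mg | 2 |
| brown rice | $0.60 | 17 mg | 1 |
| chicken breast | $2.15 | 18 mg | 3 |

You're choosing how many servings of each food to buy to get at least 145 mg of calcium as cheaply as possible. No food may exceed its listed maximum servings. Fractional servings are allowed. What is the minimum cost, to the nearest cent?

$6.17

Cost per mg of calcium: oats $0.0103, brown rice $0.0353, bell pepper $0.0529, chicken breast $0.1194.
Take 2 servings of oats: +58.0 mg calcium for $0.60 (total $0.60, still need 87.0 mg).
Take 1 serving of brown rice: +17.0 mg calcium for $0.60 (total $1.20, still need 70.0 mg).
Take 3 servings of bell pepper: +51.0 mg calcium for $2.70 (total $3.90, still need 19.0 mg).
Take 1.056 servings of chicken breast: +19.0 mg calcium for $2.27 (total $6.17, still need 0.0 mg).
Filling from the cheapest source first is optimal under one linear minimum: $6.17.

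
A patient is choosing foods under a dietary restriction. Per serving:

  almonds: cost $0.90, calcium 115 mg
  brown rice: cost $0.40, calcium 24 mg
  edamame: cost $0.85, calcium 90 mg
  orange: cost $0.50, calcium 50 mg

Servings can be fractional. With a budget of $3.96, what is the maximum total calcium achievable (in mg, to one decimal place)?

Calcium per dollar: almonds 127.8, edamame 105.9, orange 100, brown rice 60.
With no serving limits, spend the whole cost allowance on almonds: $3.96 / $0.90 × 115 mg = 506.0 mg.

506.0 mg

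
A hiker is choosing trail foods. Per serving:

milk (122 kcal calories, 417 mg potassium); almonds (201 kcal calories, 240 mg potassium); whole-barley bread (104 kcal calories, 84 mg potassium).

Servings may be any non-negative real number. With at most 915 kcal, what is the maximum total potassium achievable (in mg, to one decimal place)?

3127.5 mg

Potassium per kcal: milk 3.418, almonds 1.194, whole-barley bread 0.8077.
With no serving limits, spend the whole calories allowance on milk: 915 kcal / 122 kcal × 417 mg = 3127.5 mg.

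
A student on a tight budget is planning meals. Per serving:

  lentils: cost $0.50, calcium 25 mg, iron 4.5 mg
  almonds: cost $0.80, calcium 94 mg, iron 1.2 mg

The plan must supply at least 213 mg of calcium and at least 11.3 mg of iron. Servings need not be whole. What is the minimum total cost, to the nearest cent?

A basic optimal solution has at most two foods positive. Try each food alone and each pair with both targets met exactly.
lentils only: max(213/25, 11.3/4.5) = 8.52 servings → $4.26.
almonds only: max(213/94, 11.3/1.2) = 9.417 servings → $7.53.
lentils + almonds with both tight: 2.052 servings and 1.72 servings → $2.40.
Cheapest feasible corner: $2.40.

$2.40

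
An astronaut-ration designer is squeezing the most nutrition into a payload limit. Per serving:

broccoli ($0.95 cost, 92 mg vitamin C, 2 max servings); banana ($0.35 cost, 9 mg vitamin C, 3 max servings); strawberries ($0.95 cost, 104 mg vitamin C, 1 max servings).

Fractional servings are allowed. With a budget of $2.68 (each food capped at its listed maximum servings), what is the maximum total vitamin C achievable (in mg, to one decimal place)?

271.5 mg

Vitamin C per dollar: strawberries 109.5, broccoli 96.84, banana 25.71.
Take 1 serving of strawberries: spends $0.95, +104.0 mg vitamin C (running total 104.0 mg).
Take 1.821 servings of broccoli: spends $1.73, +167.5 mg vitamin C (running total 271.5 mg).
Greedy by best ratio exhausts the cost allowance optimally: 271.5 mg.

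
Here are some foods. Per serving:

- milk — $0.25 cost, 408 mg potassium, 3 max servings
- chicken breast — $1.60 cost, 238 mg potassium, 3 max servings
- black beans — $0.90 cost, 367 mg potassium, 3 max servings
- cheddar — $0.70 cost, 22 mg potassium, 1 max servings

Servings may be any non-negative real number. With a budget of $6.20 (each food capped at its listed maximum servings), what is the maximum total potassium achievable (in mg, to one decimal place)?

2734.1 mg

Potassium per dollar: milk 1632, black beans 407.8, chicken breast 148.8, cheddar 31.43.
Take 3 servings of milk: spends $0.75, +1224.0 mg potassium (running total 1224.0 mg).
Take 3 servings of black beans: spends $2.70, +1101.0 mg potassium (running total 2325.0 mg).
Take 1.719 servings of chicken breast: spends $2.75, +409.1 mg potassium (running total 2734.1 mg).
Greedy by best ratio exhausts the cost allowance optimally: 2734.1 mg.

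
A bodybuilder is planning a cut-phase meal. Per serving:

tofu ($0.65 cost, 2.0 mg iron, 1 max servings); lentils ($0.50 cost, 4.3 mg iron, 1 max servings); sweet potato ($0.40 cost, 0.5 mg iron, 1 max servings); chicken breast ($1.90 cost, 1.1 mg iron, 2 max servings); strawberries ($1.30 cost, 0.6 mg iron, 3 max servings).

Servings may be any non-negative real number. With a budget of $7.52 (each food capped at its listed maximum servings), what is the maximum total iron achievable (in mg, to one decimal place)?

Iron per dollar: lentils 8.6, tofu 3.077, sweet potato 1.25, chicken breast 0.5789, strawberries 0.4615.
Take 1 serving of lentils: spends $0.50, +4.3 mg iron (running total 4.3 mg).
Take 1 serving of tofu: spends $0.65, +2.0 mg iron (running total 6.3 mg).
Take 1 serving of sweet potato: spends $0.40, +0.5 mg iron (running total 6.8 mg).
Take 2 servings of chicken breast: spends $3.80, +2.2 mg iron (running total 9.0 mg).
Take 1.669 servings of strawberries: spends $2.17, +1.0 mg iron (running total 10.0 mg).
Filling greedily by iron-per-dollar is optimal for one linear limit, giving 10.0 mg.

10.0 mg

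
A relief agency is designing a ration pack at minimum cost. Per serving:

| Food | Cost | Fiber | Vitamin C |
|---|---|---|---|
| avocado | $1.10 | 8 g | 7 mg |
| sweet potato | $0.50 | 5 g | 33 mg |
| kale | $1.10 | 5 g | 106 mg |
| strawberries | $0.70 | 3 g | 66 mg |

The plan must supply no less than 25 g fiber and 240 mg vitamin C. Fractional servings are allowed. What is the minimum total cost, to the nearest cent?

$3.12

For a min-cost LP with two ≥-constraints, a basic feasible solution has at most two positive variables.
avocado only: max(25/8, 240/7) = 34.29 servings → $37.71.
sweet potato only: max(25/5, 240/33) = 7.273 servings → $3.64.
kale only: max(25/5, 240/106) = 5 servings → $5.50.
strawberries only: max(25/3, 240/66) = 8.333 servings → $5.83.
avocado + sweet potato with both targets exact would need a negative amount; discard.
avocado + kale with both tight: 1.784 servings and 2.146 servings → $4.32.
avocado + strawberries with both tight: 1.834 servings and 3.442 servings → $4.43.
sweet potato + kale with both tight: 3.973 servings and 1.027 servings → $3.12.
sweet potato + strawberries with both tight: 4.026 servings and 1.623 servings → $3.15.
kale + strawberries: the both-tight solution has a negative serving — not a feasible corner.
The minimum over all feasible corners is $3.12.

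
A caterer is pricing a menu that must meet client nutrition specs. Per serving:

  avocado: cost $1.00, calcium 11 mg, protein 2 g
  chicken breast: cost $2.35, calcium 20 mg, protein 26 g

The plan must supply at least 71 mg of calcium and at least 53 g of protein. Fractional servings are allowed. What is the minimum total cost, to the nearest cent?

$7.41

The cheapest plan sits at a corner of the feasible region — with two constraints it uses at most two foods.
avocado only: max(71/11, 53/2) = 26.5 servings → $26.50.
chicken breast only: max(71/20, 53/26) = 3.55 servings → $8.34.
avocado + chicken breast with both tight: 3.195 servings and 1.793 servings → $7.41.
Cheapest feasible corner: $7.41.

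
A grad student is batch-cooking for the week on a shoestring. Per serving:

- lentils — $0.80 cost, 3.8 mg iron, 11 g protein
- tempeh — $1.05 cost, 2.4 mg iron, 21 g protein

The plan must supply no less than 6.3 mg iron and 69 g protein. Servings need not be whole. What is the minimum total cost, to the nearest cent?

$3.45

For a min-cost LP with two ≥-constraints, a basic feasible solution has at most two positive variables.
lentils only: max(6.3/3.8, 69/11) = 6.273 servings → $5.02.
tempeh only: max(6.3/2.4, 69/21) = 3.286 servings → $3.45.
lentils + tempeh: the both-tight solution has a negative serving — not a feasible corner.
The minimum over all feasible corners is $3.45.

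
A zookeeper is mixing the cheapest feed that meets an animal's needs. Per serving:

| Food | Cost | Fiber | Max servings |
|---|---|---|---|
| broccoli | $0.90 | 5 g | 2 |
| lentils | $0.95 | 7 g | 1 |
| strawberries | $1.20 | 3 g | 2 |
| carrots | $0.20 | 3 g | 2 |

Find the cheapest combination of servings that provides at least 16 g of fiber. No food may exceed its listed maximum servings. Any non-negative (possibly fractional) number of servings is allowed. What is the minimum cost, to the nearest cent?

$1.89

Cost per g of fiber: carrots $0.0667, lentils $0.1357, broccoli $0.1800, strawberries $0.4000.
Take 2 servings of carrots: +6.0 g fiber for $0.40 (total $0.40, still need 10.0 g).
Take 1 serving of lentils: +7.0 g fiber for $0.95 (total $1.35, still need 3.0 g).
Take 0.6 servings of broccoli: +3.0 g fiber for $0.54 (total $1.89, still need 0.0 g).
Filling from the cheapest source first is optimal under one linear minimum: $1.89.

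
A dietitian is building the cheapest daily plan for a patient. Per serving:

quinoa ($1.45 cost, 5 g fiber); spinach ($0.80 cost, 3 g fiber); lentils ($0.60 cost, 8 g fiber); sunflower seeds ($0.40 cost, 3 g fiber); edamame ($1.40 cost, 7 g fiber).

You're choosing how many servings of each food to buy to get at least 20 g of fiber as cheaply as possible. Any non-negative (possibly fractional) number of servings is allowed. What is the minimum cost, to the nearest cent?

$1.50

Cost per g of fiber: lentils $0.0750, sunflower seeds $0.1333, edamame $0.2000, spinach $0.2667, quinoa $0.2900.
With no serving limits, use only lentils: 20 g / 8 g = 2.5 servings × $0.60 = $1.50.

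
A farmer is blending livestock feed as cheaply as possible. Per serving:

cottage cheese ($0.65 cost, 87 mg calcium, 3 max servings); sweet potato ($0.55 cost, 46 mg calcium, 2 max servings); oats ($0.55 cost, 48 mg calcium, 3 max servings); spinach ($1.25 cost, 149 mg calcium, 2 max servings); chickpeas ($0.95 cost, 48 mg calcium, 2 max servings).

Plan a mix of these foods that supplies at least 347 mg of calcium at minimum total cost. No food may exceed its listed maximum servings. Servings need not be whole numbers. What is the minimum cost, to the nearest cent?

Cost per mg of calcium: cottage cheese $0.0075, spinach $0.0084, oats $0.0115, sweet potato $0.0120, chickpeas $0.0198.
Take 3 servings of cottage cheese: +261.0 mg calcium for $1.95 (total $1.95, still need 86.0 mg).
Take 0.5772 servings of spinach: +86.0 mg calcium for $0.72 (total $2.67, still need 0.0 mg).
Filling from the cheapest source first is optimal under one linear minimum: $2.67.

$2.67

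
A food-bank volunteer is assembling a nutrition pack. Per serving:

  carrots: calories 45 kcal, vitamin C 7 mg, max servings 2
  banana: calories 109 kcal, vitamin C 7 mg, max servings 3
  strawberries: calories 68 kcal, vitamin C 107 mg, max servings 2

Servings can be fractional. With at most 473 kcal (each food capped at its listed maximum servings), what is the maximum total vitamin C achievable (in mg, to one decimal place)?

Vitamin C per kcal: strawberries 1.574, carrots 0.1556, banana 0.06422.
Take 2 servings of strawberries: uses 136 kcal, +214.0 mg vitamin C (running total 214.0 mg).
Take 2 servings of carrots: uses 90 kcal, +14.0 mg vitamin C (running total 228.0 mg).
Take 2.266 servings of banana: uses 247 kcal, +15.9 mg vitamin C (running total 243.9 mg).
Filling greedily by vitamin C-per-kcal is optimal for one linear limit, giving 243.9 mg.

243.9 mg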